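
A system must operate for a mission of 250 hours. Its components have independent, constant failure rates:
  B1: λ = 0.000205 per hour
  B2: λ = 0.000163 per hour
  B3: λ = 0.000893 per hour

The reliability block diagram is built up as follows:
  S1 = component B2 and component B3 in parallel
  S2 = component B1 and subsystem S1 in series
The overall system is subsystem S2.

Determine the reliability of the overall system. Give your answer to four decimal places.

R(B1) = exp(−0.000205 × 250) = 0.950041
R(B2) = exp(−0.000163 × 250) = 0.960069
R(B3) = exp(−0.000893 × 250) = 0.799915
Parallel (B2 and B3): 1 − (1 − 0.960069)(1 − 0.799915) = 0.992010
Series (B1 and [0.992010]): 0.950041 × 0.992010 = 0.9425

0.9425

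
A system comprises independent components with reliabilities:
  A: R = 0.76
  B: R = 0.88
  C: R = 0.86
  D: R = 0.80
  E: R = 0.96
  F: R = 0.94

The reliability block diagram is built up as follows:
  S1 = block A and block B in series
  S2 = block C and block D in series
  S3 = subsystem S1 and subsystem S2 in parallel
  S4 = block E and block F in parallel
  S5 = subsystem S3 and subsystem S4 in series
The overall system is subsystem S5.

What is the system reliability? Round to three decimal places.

0.895

Series (A and B): 0.76000 × 0.88000 = 0.66880
Series (C and D): 0.86000 × 0.80000 = 0.68800
Parallel ([0.66880] and [0.68800]): 1 − (1 − 0.66880)(1 − 0.68800) = 0.89667
Parallel (E and F): 1 − (1 − 0.96000)(1 − 0.94000) = 0.99760
Series ([0.89667] and [0.99760]): 0.89667 × 0.99760 = 0.895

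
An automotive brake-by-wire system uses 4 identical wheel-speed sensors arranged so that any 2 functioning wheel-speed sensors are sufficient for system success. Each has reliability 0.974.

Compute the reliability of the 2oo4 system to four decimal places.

R = Σ_{i=2}^{4} C(4,i) p^i (1−p)^{4−i} with p = 0.974
C(4,2)·0.974^2·0.026^2 = 0.003848
C(4,3)·0.974^3·0.026^1 = 0.096097
C(4,4)·0.974^4·0.026^0 = 0.899986
Sum = 0.9999

0.9999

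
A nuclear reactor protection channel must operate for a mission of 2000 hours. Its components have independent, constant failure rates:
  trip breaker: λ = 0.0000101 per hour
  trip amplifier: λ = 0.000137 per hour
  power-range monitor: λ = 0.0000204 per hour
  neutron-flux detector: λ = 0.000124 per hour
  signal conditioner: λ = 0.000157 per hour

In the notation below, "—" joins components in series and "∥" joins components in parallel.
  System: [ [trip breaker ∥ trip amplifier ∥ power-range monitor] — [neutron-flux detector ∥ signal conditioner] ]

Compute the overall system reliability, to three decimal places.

R(trip breaker) = exp(−0.0000101 × 2000) = 0.98000
R(trip amplifier) = exp(−0.000137 × 2000) = 0.76033
R(power-range monitor) = exp(−0.0000204 × 2000) = 0.96002
R(neutron-flux detector) = exp(−0.000124 × 2000) = 0.78036
R(signal conditioner) = exp(−0.000157 × 2000) = 0.73052
Parallel (trip breaker, trip amplifier, and power-range monitor): 1 − (1 − 0.98000)(1 − 0.76033)(1 − 0.96002) = 0.99981
Parallel (neutron-flux detector and signal conditioner): 1 − (1 − 0.78036)(1 − 0.73052) = 0.94081
Series ([0.99981] and [0.94081]): 0.99981 × 0.94081 = 0.941

0.941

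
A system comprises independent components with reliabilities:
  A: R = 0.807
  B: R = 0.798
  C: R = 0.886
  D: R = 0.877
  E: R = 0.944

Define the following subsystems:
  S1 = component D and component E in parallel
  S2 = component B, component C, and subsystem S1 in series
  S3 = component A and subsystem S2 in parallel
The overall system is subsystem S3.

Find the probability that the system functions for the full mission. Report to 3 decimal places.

0.943

Parallel (D and E): 1 − (1 − 0.87700)(1 − 0.94400) = 0.99311
Series (B, C, and [0.99311]): 0.79800 × 0.88600 × 0.99311 = 0.70216
Parallel (A and [0.70216]): 1 − (1 − 0.80700)(1 − 0.70216) = 0.943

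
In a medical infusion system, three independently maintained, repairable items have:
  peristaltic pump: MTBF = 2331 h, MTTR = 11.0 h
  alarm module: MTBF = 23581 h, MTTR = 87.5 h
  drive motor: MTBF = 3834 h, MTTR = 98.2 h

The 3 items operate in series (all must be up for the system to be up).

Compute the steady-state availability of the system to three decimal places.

A(peristaltic pump) = MTBF/(MTBF+MTTR) = 2331/(2331+11.0) = 0.995303
A(alarm module) = MTBF/(MTBF+MTTR) = 23581/(23581+87.5) = 0.996303
A(drive motor) = MTBF/(MTBF+MTTR) = 3834/(3834+98.2) = 0.975027
Series availability: 0.995303 × 0.996303 × 0.975027 = 0.967

0.967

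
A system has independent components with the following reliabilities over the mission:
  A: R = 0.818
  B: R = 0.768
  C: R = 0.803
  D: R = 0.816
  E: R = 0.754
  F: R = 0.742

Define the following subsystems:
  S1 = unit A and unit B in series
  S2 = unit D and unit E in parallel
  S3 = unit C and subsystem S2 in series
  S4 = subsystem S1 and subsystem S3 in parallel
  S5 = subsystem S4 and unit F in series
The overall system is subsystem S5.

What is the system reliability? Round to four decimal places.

Series (A and B): 0.818000 × 0.768000 = 0.628224
Parallel (D and E): 1 − (1 − 0.816000)(1 − 0.754000) = 0.954736
Series (C and [0.954736]): 0.803000 × 0.954736 = 0.766653
Parallel ([0.628224] and [0.766653]): 1 − (1 − 0.628224)(1 − 0.766653) = 0.913247
Series ([0.913247] and F): 0.913247 × 0.742000 = 0.6776

0.6776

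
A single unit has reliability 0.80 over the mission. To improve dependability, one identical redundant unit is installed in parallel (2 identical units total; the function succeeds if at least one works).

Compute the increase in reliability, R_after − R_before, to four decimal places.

R_before = 0.80
R_after = 1 − (1 − 0.80)^2 = 0.9600
ΔR = 0.9600 − 0.80 = 0.1600

0.1600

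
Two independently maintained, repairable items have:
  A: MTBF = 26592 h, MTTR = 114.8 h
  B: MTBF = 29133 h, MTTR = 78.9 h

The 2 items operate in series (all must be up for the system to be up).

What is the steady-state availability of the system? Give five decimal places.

0.99301

A(A) = MTBF/(MTBF+MTTR) = 26592/(26592+114.8) = 0.995701
A(B) = MTBF/(MTBF+MTTR) = 29133/(29133+78.9) = 0.997299
Series availability: 0.995701 × 0.997299 = 0.99301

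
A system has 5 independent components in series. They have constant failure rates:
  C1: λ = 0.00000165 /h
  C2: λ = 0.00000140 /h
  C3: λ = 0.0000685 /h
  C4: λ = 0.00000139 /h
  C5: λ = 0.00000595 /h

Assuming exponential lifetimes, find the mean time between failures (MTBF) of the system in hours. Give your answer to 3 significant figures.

12700

Series of exponential components: λ_sys = Σ λ_i
λ_sys = 0.00000165 + 0.00000140 + 0.0000685 + 0.00000139 + 0.00000595 = 7.8890e-05 /h
MTBF = 1 / λ_sys = 12700 h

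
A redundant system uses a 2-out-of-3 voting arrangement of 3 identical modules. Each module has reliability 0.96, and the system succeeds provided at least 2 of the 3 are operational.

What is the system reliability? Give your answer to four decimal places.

R = Σ_{i=2}^{3} C(3,i) p^i (1−p)^{3−i} with p = 0.96
C(3,2)·0.96^2·0.04^1 = 0.110592
C(3,3)·0.96^3·0.04^0 = 0.884736
Sum = 0.9953

0.9953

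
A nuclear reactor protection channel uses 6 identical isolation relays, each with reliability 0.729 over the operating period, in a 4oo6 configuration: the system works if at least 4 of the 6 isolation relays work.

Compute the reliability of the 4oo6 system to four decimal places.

0.7960

R = Σ_{i=4}^{6} C(6,i) p^i (1−p)^{6−i} with p = 0.729
C(6,4)·0.729^4·0.271^2 = 0.311129
C(6,5)·0.729^5·0.271^1 = 0.334779
C(6,6)·0.729^6·0.271^0 = 0.150095
Sum = 0.7960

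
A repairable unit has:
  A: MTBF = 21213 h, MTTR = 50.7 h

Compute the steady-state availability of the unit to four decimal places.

A(A) = MTBF/(MTBF+MTTR) = 21213/(21213+50.7) = 0.9976

0.9976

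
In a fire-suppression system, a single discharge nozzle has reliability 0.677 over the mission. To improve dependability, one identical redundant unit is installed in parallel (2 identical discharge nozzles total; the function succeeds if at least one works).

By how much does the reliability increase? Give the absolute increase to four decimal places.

R_before = 0.677
R_after = 1 − (1 − 0.677)^2 = 0.8957
ΔR = 0.8957 − 0.677 = 0.2187

0.2187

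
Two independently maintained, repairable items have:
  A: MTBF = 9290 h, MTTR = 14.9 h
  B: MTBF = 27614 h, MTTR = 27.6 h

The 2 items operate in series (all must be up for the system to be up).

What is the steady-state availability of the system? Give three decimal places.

0.997

A(A) = MTBF/(MTBF+MTTR) = 9290/(9290+14.9) = 0.998399
A(B) = MTBF/(MTBF+MTTR) = 27614/(27614+27.6) = 0.999002
Series availability: 0.998399 × 0.999002 = 0.997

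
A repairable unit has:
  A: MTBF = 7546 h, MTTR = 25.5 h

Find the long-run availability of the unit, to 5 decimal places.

0.99663

A(A) = MTBF/(MTBF+MTTR) = 7546/(7546+25.5) = 0.99663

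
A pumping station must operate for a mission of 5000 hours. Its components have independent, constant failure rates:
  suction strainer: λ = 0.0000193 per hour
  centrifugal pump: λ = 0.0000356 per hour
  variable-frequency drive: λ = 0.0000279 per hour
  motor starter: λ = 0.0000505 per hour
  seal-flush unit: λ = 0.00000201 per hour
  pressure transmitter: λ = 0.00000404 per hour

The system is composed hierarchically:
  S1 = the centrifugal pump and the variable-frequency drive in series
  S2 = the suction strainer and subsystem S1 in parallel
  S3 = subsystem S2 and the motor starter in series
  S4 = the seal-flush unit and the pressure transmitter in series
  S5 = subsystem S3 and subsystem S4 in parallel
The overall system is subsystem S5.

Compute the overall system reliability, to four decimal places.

R(suction strainer) = exp(−0.0000193 × 5000) = 0.908010
R(centrifugal pump) = exp(−0.0000356 × 5000) = 0.836942
R(variable-frequency drive) = exp(−0.0000279 × 5000) = 0.869793
R(motor starter) = exp(−0.0000505 × 5000) = 0.776856
R(seal-flush unit) = exp(−0.00000201 × 5000) = 0.990000
R(pressure transmitter) = exp(−0.00000404 × 5000) = 0.980003
Series (centrifugal pump and variable-frequency drive): 0.836942 × 0.869793 = 0.727966
Parallel (suction strainer and [0.727966]): 1 − (1 − 0.908010)(1 − 0.727966) = 0.974976
Series ([0.974976] and motor starter): 0.974976 × 0.776856 = 0.757416
Series (seal-flush unit and pressure transmitter): 0.990000 × 0.980003 = 0.970203
Parallel ([0.757416] and [0.970203]): 1 − (1 − 0.757416)(1 − 0.970203) = 0.9928

0.9928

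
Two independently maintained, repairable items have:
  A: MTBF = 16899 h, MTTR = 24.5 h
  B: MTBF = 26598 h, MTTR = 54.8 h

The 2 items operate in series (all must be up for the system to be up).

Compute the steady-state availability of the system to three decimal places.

0.996

A(A) = MTBF/(MTBF+MTTR) = 16899/(16899+24.5) = 0.998552
A(B) = MTBF/(MTBF+MTTR) = 26598/(26598+54.8) = 0.997944
Series availability: 0.998552 × 0.997944 = 0.996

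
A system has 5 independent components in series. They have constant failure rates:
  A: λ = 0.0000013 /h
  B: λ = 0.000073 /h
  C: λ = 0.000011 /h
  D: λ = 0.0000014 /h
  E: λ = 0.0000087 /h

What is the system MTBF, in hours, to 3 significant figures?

10500

Series of exponential components: λ_sys = Σ λ_i
λ_sys = 0.0000013 + 0.000073 + 0.000011 + 0.0000014 + 0.0000087 = 9.5400e-05 /h
MTBF = 1 / λ_sys = 10500 h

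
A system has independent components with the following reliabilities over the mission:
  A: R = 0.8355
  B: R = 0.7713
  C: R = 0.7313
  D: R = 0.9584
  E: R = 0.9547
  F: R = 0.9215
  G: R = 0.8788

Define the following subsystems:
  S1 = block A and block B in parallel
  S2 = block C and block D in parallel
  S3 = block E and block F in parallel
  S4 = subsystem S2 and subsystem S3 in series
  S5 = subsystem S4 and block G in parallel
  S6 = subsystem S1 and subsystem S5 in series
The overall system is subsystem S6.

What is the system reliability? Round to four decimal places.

Parallel (A and B): 1 − (1 − 0.835500)(1 − 0.771300) = 0.962379
Parallel (C and D): 1 − (1 − 0.731300)(1 − 0.958400) = 0.988822
Parallel (E and F): 1 − (1 − 0.954700)(1 − 0.921500) = 0.996444
Series ([0.988822] and [0.996444]): 0.988822 × 0.996444 = 0.985306
Parallel ([0.985306] and G): 1 − (1 − 0.985306)(1 − 0.878800) = 0.998219
Series ([0.962379] and [0.998219]): 0.962379 × 0.998219 = 0.9607

0.9607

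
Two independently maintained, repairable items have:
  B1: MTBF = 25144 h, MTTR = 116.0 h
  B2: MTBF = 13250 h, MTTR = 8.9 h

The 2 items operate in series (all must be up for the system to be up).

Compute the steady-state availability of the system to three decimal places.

0.995

A(B1) = MTBF/(MTBF+MTTR) = 25144/(25144+116.0) = 0.995408
A(B2) = MTBF/(MTBF+MTTR) = 13250/(13250+8.9) = 0.999329
Series availability: 0.995408 × 0.999329 = 0.995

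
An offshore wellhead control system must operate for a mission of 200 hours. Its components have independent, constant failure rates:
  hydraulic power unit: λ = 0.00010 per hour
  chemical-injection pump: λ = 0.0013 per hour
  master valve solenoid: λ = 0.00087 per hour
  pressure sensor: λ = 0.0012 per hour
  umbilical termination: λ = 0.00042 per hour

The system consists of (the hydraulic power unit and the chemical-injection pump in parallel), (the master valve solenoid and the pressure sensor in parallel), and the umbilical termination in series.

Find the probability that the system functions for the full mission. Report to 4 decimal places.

0.8841

R(hydraulic power unit) = exp(−0.00010 × 200) = 0.980199
R(chemical-injection pump) = exp(−0.0013 × 200) = 0.771052
R(master valve solenoid) = exp(−0.00087 × 200) = 0.840297
R(pressure sensor) = exp(−0.0012 × 200) = 0.786628
R(umbilical termination) = exp(−0.00042 × 200) = 0.919431
Parallel (hydraulic power unit and chemical-injection pump): 1 − (1 − 0.980199)(1 − 0.771052) = 0.995467
Parallel (master valve solenoid and pressure sensor): 1 − (1 − 0.840297)(1 − 0.786628) = 0.965924
Series ([0.995467], [0.965924], and umbilical termination): 0.995467 × 0.965924 × 0.919431 = 0.8841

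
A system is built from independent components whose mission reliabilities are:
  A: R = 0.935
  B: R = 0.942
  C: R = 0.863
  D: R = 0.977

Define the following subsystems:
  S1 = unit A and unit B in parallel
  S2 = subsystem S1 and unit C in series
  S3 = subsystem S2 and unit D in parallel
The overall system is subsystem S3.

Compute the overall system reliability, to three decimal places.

Parallel (A and B): 1 − (1 − 0.93500)(1 − 0.94200) = 0.99623
Series ([0.99623] and C): 0.99623 × 0.86300 = 0.85975
Parallel ([0.85975] and D): 1 − (1 − 0.85975)(1 − 0.97700) = 0.997

0.997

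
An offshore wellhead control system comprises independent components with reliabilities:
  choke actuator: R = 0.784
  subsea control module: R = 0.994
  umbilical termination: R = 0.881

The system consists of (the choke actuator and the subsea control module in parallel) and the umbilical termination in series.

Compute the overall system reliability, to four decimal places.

Parallel (choke actuator and subsea control module): 1 − (1 − 0.784000)(1 − 0.994000) = 0.998704
Series ([0.998704] and umbilical termination): 0.998704 × 0.881000 = 0.8799

0.8799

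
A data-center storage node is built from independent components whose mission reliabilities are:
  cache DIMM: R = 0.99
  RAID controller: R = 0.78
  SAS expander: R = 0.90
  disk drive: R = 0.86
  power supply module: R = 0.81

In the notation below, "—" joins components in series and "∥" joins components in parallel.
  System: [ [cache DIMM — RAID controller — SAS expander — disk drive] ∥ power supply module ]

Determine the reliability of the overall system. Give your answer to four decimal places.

0.9236

Series (cache DIMM, RAID controller, SAS expander, and disk drive): 0.990000 × 0.780000 × 0.900000 × 0.860000 = 0.597683
Parallel ([0.597683] and power supply module): 1 − (1 − 0.597683)(1 − 0.810000) = 0.9236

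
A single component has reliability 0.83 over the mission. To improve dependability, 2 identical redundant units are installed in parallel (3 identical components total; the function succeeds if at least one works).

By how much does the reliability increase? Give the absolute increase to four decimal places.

0.1651

R_before = 0.83
R_after = 1 − (1 − 0.83)^3 = 0.9951
ΔR = 0.9951 − 0.83 = 0.1651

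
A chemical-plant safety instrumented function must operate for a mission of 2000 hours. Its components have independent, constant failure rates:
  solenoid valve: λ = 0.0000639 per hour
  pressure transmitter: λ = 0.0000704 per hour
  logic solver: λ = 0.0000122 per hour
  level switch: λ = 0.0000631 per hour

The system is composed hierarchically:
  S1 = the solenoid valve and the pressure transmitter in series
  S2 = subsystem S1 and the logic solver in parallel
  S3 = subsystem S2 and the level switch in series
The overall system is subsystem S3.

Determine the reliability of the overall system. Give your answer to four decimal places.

0.8764

R(solenoid valve) = exp(−0.0000639 × 2000) = 0.880029
R(pressure transmitter) = exp(−0.0000704 × 2000) = 0.868663
R(logic solver) = exp(−0.0000122 × 2000) = 0.975895
R(level switch) = exp(−0.0000631 × 2000) = 0.881439
Series (solenoid valve and pressure transmitter): 0.880029 × 0.868663 = 0.764449
Parallel ([0.764449] and logic solver): 1 − (1 − 0.764449)(1 − 0.975895) = 0.994322
Series ([0.994322] and level switch): 0.994322 × 0.881439 = 0.8764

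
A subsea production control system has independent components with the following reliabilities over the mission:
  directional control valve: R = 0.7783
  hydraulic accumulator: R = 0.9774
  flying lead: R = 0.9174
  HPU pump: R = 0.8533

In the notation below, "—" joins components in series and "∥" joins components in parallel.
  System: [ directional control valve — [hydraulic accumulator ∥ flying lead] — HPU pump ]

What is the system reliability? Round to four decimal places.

Parallel (hydraulic accumulator and flying lead): 1 − (1 − 0.977400)(1 − 0.917400) = 0.998133
Series (directional control valve, [0.998133], and HPU pump): 0.778300 × 0.998133 × 0.853300 = 0.6629

0.6629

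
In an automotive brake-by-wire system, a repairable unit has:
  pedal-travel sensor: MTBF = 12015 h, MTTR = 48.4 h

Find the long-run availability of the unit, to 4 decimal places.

A(pedal-travel sensor) = MTBF/(MTBF+MTTR) = 12015/(12015+48.4) = 0.9960

0.9960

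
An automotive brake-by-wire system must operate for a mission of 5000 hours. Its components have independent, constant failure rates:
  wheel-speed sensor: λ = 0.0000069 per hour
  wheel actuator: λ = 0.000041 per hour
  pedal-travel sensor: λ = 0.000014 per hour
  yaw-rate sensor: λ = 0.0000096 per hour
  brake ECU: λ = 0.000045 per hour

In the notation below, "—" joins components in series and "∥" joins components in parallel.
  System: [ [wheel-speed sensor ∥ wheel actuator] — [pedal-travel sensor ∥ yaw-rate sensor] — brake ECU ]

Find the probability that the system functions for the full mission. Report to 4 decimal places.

R(wheel-speed sensor) = exp(−0.0000069 × 5000) = 0.966088
R(wheel actuator) = exp(−0.000041 × 5000) = 0.814647
R(pedal-travel sensor) = exp(−0.000014 × 5000) = 0.932394
R(yaw-rate sensor) = exp(−0.0000096 × 5000) = 0.953134
R(brake ECU) = exp(−0.000045 × 5000) = 0.798516
Parallel (wheel-speed sensor and wheel actuator): 1 − (1 − 0.966088)(1 − 0.814647) = 0.993714
Parallel (pedal-travel sensor and yaw-rate sensor): 1 − (1 − 0.932394)(1 − 0.953134) = 0.996832
Series ([0.993714], [0.996832], and brake ECU): 0.993714 × 0.996832 × 0.798516 = 0.7910

0.7910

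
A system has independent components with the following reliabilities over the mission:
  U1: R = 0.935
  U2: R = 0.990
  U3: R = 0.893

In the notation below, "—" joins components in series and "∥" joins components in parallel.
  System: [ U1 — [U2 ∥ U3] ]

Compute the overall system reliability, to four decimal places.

Parallel (U2 and U3): 1 − (1 − 0.990000)(1 − 0.893000) = 0.998930
Series (U1 and [0.998930]): 0.935000 × 0.998930 = 0.9340

0.9340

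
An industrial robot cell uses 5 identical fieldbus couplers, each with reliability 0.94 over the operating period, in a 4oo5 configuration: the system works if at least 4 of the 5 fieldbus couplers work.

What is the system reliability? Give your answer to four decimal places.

0.9681

R = Σ_{i=4}^{5} C(5,i) p^i (1−p)^{5−i} with p = 0.94
C(5,4)·0.94^4·0.06^1 = 0.234225
C(5,5)·0.94^5·0.06^0 = 0.733904
Sum = 0.9681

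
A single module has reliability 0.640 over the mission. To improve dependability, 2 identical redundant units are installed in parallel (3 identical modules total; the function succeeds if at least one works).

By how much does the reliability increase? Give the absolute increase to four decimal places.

R_before = 0.640
R_after = 1 − (1 − 0.640)^3 = 0.9533
ΔR = 0.9533 − 0.640 = 0.3133

0.3133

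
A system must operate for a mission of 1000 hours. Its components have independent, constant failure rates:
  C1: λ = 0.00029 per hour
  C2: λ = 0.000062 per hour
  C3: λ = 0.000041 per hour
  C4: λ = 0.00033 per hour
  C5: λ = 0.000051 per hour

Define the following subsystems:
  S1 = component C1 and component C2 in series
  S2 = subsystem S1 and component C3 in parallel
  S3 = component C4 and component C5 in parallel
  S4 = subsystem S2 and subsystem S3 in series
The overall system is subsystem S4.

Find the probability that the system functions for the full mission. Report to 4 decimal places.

R(C1) = exp(−0.00029 × 1000) = 0.748264
R(C2) = exp(−0.000062 × 1000) = 0.939883
R(C3) = exp(−0.000041 × 1000) = 0.959829
R(C4) = exp(−0.00033 × 1000) = 0.718924
R(C5) = exp(−0.000051 × 1000) = 0.950279
Series (C1 and C2): 0.748264 × 0.939883 = 0.703281
Parallel ([0.703281] and C3): 1 − (1 − 0.703281)(1 − 0.959829) = 0.988081
Parallel (C4 and C5): 1 − (1 − 0.718924)(1 − 0.950279) = 0.986025
Series ([0.988081] and [0.986025]): 0.988081 × 0.986025 = 0.9743

0.9743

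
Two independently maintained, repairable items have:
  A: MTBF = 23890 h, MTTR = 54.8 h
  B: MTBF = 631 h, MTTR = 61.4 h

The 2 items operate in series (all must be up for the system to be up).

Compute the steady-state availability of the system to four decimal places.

A(A) = MTBF/(MTBF+MTTR) = 23890/(23890+54.8) = 0.997711
A(B) = MTBF/(MTBF+MTTR) = 631/(631+61.4) = 0.911323
Series availability: 0.997711 × 0.911323 = 0.9092

0.9092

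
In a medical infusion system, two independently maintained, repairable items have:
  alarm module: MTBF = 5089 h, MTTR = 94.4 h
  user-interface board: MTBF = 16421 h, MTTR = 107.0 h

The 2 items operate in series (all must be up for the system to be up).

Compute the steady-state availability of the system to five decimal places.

0.97543

A(alarm module) = MTBF/(MTBF+MTTR) = 5089/(5089+94.4) = 0.981788
A(user-interface board) = MTBF/(MTBF+MTTR) = 16421/(16421+107.0) = 0.993526
Series availability: 0.981788 × 0.993526 = 0.97543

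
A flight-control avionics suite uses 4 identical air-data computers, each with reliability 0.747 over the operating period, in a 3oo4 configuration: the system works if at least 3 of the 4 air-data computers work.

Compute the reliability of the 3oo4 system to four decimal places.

0.7332

R = Σ_{i=3}^{4} C(4,i) p^i (1−p)^{4−i} with p = 0.747
C(4,3)·0.747^3·0.253^1 = 0.421835
C(4,4)·0.747^4·0.253^0 = 0.311374
Sum = 0.7332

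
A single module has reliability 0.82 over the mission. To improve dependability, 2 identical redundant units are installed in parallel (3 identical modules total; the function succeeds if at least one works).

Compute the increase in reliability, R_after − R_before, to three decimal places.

R_before = 0.82
R_after = 1 − (1 − 0.82)^3 = 0.994
ΔR = 0.994 − 0.82 = 0.174

0.174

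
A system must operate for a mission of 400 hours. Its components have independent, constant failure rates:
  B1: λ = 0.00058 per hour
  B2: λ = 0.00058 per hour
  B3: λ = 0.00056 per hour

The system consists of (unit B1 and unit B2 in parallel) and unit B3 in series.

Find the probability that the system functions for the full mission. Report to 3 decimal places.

0.765

R(B1) = exp(−0.00058 × 400) = 0.79295
R(B2) = exp(−0.00058 × 400) = 0.79295
R(B3) = exp(−0.00056 × 400) = 0.79932
Parallel (B1 and B2): 1 − (1 − 0.79295)(1 − 0.79295) = 0.95713
Series ([0.95713] and B3): 0.95713 × 0.79932 = 0.765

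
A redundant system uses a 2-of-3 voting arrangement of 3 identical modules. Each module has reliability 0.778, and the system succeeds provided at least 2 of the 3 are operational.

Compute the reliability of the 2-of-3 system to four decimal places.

R = Σ_{i=2}^{3} C(3,i) p^i (1−p)^{3−i} with p = 0.778
C(3,2)·0.778^2·0.222^1 = 0.403119
C(3,3)·0.778^3·0.222^0 = 0.470911
Sum = 0.8740

0.8740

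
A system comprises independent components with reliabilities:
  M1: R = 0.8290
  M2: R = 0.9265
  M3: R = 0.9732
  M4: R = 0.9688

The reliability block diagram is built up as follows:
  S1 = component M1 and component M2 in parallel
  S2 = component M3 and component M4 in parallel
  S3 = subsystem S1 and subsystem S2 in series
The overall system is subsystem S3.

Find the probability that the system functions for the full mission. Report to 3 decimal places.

Parallel (M1 and M2): 1 − (1 − 0.82900)(1 − 0.92650) = 0.98743
Parallel (M3 and M4): 1 − (1 − 0.97320)(1 − 0.96880) = 0.99916
Series ([0.98743] and [0.99916]): 0.98743 × 0.99916 = 0.987

0.987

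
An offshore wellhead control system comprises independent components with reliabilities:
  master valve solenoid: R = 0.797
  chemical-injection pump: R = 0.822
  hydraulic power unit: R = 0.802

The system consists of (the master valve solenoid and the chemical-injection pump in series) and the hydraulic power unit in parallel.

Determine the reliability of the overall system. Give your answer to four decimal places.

Series (master valve solenoid and chemical-injection pump): 0.797000 × 0.822000 = 0.655134
Parallel ([0.655134] and hydraulic power unit): 1 − (1 − 0.655134)(1 − 0.802000) = 0.9317

0.9317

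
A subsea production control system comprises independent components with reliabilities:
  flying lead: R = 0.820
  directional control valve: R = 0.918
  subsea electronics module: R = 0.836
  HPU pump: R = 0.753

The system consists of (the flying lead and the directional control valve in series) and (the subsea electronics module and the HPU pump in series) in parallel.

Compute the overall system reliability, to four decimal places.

0.9084

Series (flying lead and directional control valve): 0.820000 × 0.918000 = 0.752760
Series (subsea electronics module and HPU pump): 0.836000 × 0.753000 = 0.629508
Parallel ([0.752760] and [0.629508]): 1 − (1 − 0.752760)(1 − 0.629508) = 0.9084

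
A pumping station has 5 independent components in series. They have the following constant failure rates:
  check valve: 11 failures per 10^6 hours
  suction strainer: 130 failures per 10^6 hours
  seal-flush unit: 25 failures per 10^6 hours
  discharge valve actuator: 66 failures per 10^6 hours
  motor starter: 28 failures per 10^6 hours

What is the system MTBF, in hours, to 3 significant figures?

3850

Series of exponential components: λ_sys = Σ λ_i
λ_sys = 0.000011 + 0.00013 + 0.000025 + 0.000066 + 0.000028 = 2.6000e-04 /h
MTBF = 1 / λ_sys = 3850 h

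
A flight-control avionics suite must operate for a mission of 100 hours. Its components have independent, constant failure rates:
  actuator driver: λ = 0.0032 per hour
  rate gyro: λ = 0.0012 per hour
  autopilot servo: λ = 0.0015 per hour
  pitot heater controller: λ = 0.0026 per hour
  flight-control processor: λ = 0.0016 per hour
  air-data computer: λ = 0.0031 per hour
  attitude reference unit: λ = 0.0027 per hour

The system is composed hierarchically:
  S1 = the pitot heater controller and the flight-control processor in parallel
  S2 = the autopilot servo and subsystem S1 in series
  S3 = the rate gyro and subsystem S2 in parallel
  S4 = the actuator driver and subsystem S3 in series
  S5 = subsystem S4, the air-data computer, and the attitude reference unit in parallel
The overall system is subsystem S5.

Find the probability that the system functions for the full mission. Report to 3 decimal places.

R(actuator driver) = exp(−0.0032 × 100) = 0.72615
R(rate gyro) = exp(−0.0012 × 100) = 0.88692
R(autopilot servo) = exp(−0.0015 × 100) = 0.86071
R(pitot heater controller) = exp(−0.0026 × 100) = 0.77105
R(flight-control processor) = exp(−0.0016 × 100) = 0.85214
R(air-data computer) = exp(−0.0031 × 100) = 0.73345
R(attitude reference unit) = exp(−0.0027 × 100) = 0.76338
Parallel (pitot heater controller and flight-control processor): 1 − (1 − 0.77105)(1 − 0.85214) = 0.96615
Series (autopilot servo and [0.96615]): 0.86071 × 0.96615 = 0.83157
Parallel (rate gyro and [0.83157]): 1 − (1 − 0.88692)(1 − 0.83157) = 0.98095
Series (actuator driver and [0.98095]): 0.72615 × 0.98095 = 0.71232
Parallel ([0.71232], air-data computer, and attitude reference unit): 1 − (1 − 0.71232)(1 − 0.73345)(1 − 0.76338) = 0.982

0.982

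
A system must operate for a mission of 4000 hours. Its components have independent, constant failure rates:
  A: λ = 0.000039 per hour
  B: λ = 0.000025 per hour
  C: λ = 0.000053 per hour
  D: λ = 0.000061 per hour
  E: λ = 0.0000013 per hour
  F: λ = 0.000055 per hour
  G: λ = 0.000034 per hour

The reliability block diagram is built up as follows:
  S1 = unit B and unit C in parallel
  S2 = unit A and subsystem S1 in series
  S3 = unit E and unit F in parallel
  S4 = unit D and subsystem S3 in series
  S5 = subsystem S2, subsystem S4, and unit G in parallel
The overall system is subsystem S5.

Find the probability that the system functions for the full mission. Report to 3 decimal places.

R(A) = exp(−0.000039 × 4000) = 0.85556
R(B) = exp(−0.000025 × 4000) = 0.90484
R(C) = exp(−0.000053 × 4000) = 0.80896
R(D) = exp(−0.000061 × 4000) = 0.78349
R(E) = exp(−0.0000013 × 4000) = 0.99481
R(F) = exp(−0.000055 × 4000) = 0.80252
R(G) = exp(−0.000034 × 4000) = 0.87284
Parallel (B and C): 1 − (1 − 0.90484)(1 − 0.80896) = 0.98182
Series (A and [0.98182]): 0.85556 × 0.98182 = 0.84001
Parallel (E and F): 1 − (1 − 0.99481)(1 − 0.80252) = 0.99898
Series (D and [0.99898]): 0.78349 × 0.99898 = 0.78269
Parallel ([0.84001], [0.78269], and G): 1 − (1 − 0.84001)(1 − 0.78269)(1 − 0.87284) = 0.996

0.996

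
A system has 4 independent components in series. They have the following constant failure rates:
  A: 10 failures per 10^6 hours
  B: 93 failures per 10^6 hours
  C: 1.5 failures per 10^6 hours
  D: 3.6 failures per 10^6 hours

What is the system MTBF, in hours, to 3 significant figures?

9250

Series of exponential components: λ_sys = Σ λ_i
λ_sys = 0.000010 + 0.000093 + 0.0000015 + 0.0000036 = 1.0810e-04 /h
MTBF = 1 / λ_sys = 9250 h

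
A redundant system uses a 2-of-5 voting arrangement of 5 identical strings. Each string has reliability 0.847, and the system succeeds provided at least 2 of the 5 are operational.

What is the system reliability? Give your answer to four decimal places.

0.9976

R = Σ_{i=2}^{5} C(5,i) p^i (1−p)^{5−i} with p = 0.847
C(5,2)·0.847^2·0.153^3 = 0.025695
C(5,3)·0.847^3·0.153^2 = 0.142244
C(5,4)·0.847^4·0.153^1 = 0.393727
C(5,5)·0.847^5·0.153^0 = 0.435930
Sum = 0.9976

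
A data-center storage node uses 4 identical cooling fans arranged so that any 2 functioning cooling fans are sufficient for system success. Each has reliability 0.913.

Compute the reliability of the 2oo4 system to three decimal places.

R = Σ_{i=2}^{4} C(4,i) p^i (1−p)^{4−i} with p = 0.913
C(4,2)·0.913^2·0.087^2 = 0.03786
C(4,3)·0.913^3·0.087^1 = 0.26484
C(4,4)·0.913^4·0.087^0 = 0.69484
Sum = 0.998

0.998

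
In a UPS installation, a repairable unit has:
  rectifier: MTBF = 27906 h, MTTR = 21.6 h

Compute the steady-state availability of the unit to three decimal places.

0.999

A(rectifier) = MTBF/(MTBF+MTTR) = 27906/(27906+21.6) = 0.999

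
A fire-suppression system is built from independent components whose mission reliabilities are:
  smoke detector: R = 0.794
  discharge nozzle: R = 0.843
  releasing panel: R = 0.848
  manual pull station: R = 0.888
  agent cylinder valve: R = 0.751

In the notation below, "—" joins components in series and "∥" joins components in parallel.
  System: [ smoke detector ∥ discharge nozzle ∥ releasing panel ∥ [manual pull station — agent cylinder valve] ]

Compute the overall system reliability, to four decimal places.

Series (manual pull station and agent cylinder valve): 0.888000 × 0.751000 = 0.666888
Parallel (smoke detector, discharge nozzle, releasing panel, and [0.666888]): 1 − (1 − 0.794000)(1 − 0.843000)(1 − 0.848000)(1 − 0.666888) = 0.9984

0.9984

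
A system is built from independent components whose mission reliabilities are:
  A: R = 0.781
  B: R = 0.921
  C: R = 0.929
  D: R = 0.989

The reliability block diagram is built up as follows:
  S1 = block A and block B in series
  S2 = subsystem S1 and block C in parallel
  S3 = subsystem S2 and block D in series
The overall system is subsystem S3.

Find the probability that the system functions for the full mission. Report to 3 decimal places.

Series (A and B): 0.78100 × 0.92100 = 0.71930
Parallel ([0.71930] and C): 1 − (1 − 0.71930)(1 − 0.92900) = 0.98007
Series ([0.98007] and D): 0.98007 × 0.98900 = 0.969

0.969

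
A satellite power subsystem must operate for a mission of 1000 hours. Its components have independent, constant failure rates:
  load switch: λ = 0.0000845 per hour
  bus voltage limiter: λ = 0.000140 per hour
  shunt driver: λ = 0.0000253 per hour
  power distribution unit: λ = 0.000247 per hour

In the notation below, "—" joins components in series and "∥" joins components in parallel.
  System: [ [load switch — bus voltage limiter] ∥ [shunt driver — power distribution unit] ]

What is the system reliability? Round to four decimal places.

R(load switch) = exp(−0.0000845 × 1000) = 0.918972
R(bus voltage limiter) = exp(−0.000140 × 1000) = 0.869358
R(shunt driver) = exp(−0.0000253 × 1000) = 0.975017
R(power distribution unit) = exp(−0.000247 × 1000) = 0.781141
Series (load switch and bus voltage limiter): 0.918972 × 0.869358 = 0.798916
Series (shunt driver and power distribution unit): 0.975017 × 0.781141 = 0.761626
Parallel ([0.798916] and [0.761626]): 1 − (1 − 0.798916)(1 − 0.761626) = 0.9521

0.9521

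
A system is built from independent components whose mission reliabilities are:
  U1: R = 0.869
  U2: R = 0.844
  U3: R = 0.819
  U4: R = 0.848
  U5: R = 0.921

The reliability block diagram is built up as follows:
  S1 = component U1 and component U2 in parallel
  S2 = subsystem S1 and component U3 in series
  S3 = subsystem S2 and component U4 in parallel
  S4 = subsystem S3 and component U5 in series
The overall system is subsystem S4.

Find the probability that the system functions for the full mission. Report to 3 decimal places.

Parallel (U1 and U2): 1 − (1 − 0.86900)(1 − 0.84400) = 0.97956
Series ([0.97956] and U3): 0.97956 × 0.81900 = 0.80226
Parallel ([0.80226] and U4): 1 − (1 − 0.80226)(1 − 0.84800) = 0.96994
Series ([0.96994] and U5): 0.96994 × 0.92100 = 0.893

0.893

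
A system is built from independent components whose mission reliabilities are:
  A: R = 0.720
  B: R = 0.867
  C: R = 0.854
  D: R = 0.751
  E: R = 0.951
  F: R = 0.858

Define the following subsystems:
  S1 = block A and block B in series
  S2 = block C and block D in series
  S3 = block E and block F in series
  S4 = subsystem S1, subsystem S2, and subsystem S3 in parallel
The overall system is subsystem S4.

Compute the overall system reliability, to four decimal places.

0.9752

Series (A and B): 0.720000 × 0.867000 = 0.624240
Series (C and D): 0.854000 × 0.751000 = 0.641354
Series (E and F): 0.951000 × 0.858000 = 0.815958
Parallel ([0.624240], [0.641354], and [0.815958]): 1 − (1 − 0.624240)(1 − 0.641354)(1 − 0.815958) = 0.9752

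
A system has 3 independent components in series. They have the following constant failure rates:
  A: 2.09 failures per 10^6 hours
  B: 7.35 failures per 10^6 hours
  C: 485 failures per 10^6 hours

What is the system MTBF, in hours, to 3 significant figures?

Series of exponential components: λ_sys = Σ λ_i
λ_sys = 0.00000209 + 0.00000735 + 0.000485 = 4.9444e-04 /h
MTBF = 1 / λ_sys = 2020 h

2020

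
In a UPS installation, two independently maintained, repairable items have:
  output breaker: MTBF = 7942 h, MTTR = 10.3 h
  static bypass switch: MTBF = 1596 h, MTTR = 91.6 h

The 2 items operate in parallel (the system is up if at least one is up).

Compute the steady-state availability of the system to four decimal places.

A(output breaker) = MTBF/(MTBF+MTTR) = 7942/(7942+10.3) = 0.998705
A(static bypass switch) = MTBF/(MTBF+MTTR) = 1596/(1596+91.6) = 0.945722
Parallel availability: 1 − (1 − 0.998705)(1 − 0.945722) = 0.9999

0.9999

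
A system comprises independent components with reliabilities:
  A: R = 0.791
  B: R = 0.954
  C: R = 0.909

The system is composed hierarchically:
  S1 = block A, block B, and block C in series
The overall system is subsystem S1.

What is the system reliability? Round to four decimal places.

Series (A, B, and C): 0.791000 × 0.954000 × 0.909000 = 0.6859

0.6859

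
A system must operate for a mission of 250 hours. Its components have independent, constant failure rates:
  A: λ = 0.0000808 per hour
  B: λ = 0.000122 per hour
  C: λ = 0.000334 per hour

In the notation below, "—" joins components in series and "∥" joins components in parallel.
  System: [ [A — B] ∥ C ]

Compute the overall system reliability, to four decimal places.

R(A) = exp(−0.0000808 × 250) = 0.980003
R(B) = exp(−0.000122 × 250) = 0.969960
R(C) = exp(−0.000334 × 250) = 0.919891
Series (A and B): 0.980003 × 0.969960 = 0.950564
Parallel ([0.950564] and C): 1 − (1 − 0.950564)(1 − 0.919891) = 0.9960

0.9960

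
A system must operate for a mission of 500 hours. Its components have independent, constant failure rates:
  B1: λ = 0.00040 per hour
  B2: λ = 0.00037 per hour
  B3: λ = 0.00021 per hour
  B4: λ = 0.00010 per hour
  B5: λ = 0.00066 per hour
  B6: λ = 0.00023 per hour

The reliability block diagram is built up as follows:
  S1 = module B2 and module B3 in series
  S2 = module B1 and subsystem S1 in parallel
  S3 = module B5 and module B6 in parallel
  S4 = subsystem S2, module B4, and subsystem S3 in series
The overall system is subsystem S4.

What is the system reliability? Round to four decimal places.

0.8801

R(B1) = exp(−0.00040 × 500) = 0.818731
R(B2) = exp(−0.00037 × 500) = 0.831104
R(B3) = exp(−0.00021 × 500) = 0.900325
R(B4) = exp(−0.00010 × 500) = 0.951229
R(B5) = exp(−0.00066 × 500) = 0.718924
R(B6) = exp(−0.00023 × 500) = 0.891366
Series (B2 and B3): 0.831104 × 0.900325 = 0.748264
Parallel (B1 and [0.748264]): 1 − (1 − 0.818731)(1 − 0.748264) = 0.954368
Parallel (B5 and B6): 1 − (1 − 0.718924)(1 − 0.891366) = 0.969466
Series ([0.954368], B4, and [0.969466]): 0.954368 × 0.951229 × 0.969466 = 0.8801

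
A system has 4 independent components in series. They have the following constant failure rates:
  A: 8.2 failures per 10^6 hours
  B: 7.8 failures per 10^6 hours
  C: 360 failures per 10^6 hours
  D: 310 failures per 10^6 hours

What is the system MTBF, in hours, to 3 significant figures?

1460

Series of exponential components: λ_sys = Σ λ_i
λ_sys = 0.0000082 + 0.0000078 + 0.00036 + 0.00031 = 6.8600e-04 /h
MTBF = 1 / λ_sys = 1460 h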